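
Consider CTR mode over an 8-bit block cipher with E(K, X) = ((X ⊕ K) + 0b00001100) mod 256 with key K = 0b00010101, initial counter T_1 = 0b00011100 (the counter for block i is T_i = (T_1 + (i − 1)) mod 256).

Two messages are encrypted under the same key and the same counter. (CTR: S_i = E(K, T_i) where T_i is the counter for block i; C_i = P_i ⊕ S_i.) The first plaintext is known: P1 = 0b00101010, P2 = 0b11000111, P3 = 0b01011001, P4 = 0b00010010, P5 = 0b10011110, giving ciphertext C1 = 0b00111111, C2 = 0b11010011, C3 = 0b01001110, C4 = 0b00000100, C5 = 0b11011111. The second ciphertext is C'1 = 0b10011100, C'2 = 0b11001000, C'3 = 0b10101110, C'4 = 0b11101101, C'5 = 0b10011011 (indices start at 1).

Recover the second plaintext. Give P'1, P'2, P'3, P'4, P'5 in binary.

In CTR with a reused counter, both messages share the same keystream S_i, so C_i ⊕ C'_i = P_i ⊕ P'_i and thus P'_i = P_i ⊕ C_i ⊕ C'_i.
P'1: 0b00101010 ⊕ 0b00111111 ⊕ 0b10011100 = 0b10001001.
P'2: 0b11000111 ⊕ 0b11010011 ⊕ 0b11001000 = 0b11011100.
P'3: 0b01011001 ⊕ 0b01001110 ⊕ 0b10101110 = 0b10111001.
P'4: 0b00010010 ⊕ 0b00000100 ⊕ 0b11101101 = 0b11111011.
P'5: 0b10011110 ⊕ 0b11011111 ⊕ 0b10011011 = 0b11011010.

P'1 = 0b10001001, P'2 = 0b11011100, P'3 = 0b10111001, P'4 = 0b11111011, P'5 = 0b11011010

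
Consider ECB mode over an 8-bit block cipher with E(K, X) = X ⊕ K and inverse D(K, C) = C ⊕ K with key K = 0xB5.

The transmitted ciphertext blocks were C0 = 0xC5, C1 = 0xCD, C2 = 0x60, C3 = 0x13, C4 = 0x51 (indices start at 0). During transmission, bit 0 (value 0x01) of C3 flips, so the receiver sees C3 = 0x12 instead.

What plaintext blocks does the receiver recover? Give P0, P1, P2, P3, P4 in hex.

P0 = 0x70, P1 = 0x78, P2 = 0xD5, P3 = 0xA7, P4 = 0xE4

ECB decryption: P_i = D(K, C_i).
Only C3 changed, to 0x12. In ECB, a change in C_i affects only P_i. Decrypting the received ciphertext:
P0: D(K, 0xC5) = 0x70.
P1: D(K, 0xCD) = 0x78.
P2: D(K, 0x60) = 0xD5.
P3: D(K, 0x12) = 0xA7.
P4: D(K, 0x51) = 0xE4.
Blocks that differ from the original plaintext: P3.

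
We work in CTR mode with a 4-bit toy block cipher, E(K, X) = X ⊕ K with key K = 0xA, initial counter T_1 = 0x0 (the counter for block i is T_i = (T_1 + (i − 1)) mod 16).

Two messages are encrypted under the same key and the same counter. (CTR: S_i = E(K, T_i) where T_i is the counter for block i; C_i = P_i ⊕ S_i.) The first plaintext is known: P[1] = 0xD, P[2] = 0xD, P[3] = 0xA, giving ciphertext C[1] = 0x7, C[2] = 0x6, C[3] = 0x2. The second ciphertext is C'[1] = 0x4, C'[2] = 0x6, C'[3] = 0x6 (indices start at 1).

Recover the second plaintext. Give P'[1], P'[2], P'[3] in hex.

In CTR with a reused counter, both messages share the same keystream S_i, so C_i ⊕ C'_i = P_i ⊕ P'_i and thus P'_i = P_i ⊕ C_i ⊕ C'_i.
P'[1]: 0xD ⊕ 0x7 ⊕ 0x4 = 0xE.
P'[2]: 0xD ⊕ 0x6 ⊕ 0x6 = 0xD.
P'[3]: 0xA ⊕ 0x2 ⊕ 0x6 = 0xE.

P'[1] = 0xE, P'[2] = 0xD, P'[3] = 0xE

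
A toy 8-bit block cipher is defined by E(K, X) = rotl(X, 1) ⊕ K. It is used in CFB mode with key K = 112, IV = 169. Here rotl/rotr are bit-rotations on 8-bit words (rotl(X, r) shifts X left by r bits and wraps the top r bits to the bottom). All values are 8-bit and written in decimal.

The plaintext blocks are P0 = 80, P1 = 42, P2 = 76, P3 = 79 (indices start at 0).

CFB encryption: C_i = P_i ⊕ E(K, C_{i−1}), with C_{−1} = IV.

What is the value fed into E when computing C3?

C0: E(K, 169) = 35; 80 ⊕ 35 = 115.
C1: E(K, 115) = 150; 42 ⊕ 150 = 188.
C2: E(K, 188) = 9; 76 ⊕ 9 = 69.
C3: E(K, 69) = 250; 79 ⊕ 250 = 181.
So the input to E for block 3 is 69.

69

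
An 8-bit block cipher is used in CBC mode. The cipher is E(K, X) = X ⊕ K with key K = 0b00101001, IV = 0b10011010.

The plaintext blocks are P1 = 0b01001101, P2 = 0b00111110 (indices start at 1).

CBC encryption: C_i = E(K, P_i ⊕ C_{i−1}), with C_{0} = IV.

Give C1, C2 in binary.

C1: P1 ⊕ 0b10011010 = 0b11010111; E(K, 0b11010111) = 0b11111110.
C2: P2 ⊕ 0b11111110 = 0b11000000; E(K, 0b11000000) = 0b11101001.

C1 = 0b11111110, C2 = 0b11101001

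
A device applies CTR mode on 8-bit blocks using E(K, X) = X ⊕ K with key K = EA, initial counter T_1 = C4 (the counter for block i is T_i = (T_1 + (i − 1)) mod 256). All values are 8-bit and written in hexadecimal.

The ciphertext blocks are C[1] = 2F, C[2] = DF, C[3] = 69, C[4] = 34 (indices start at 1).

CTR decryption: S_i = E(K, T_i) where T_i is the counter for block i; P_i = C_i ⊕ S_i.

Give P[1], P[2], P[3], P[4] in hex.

P[1]: T = C4, S = E(K, T) = 2E; 2F ⊕ 2E = 01.
P[2]: T = C5, S = E(K, T) = 2F; DF ⊕ 2F = F0.
P[3]: T = C6, S = E(K, T) = 2C; 69 ⊕ 2C = 45.
P[4]: T = C7, S = E(K, T) = 2D; 34 ⊕ 2D = 19.

P[1] = 01, P[2] = F0, P[3] = 45, P[4] = 19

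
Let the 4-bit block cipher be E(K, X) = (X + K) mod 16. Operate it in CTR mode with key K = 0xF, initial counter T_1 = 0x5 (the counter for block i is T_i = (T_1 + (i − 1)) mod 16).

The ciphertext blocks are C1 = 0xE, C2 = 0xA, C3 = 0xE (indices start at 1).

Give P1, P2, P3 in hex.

P1 = 0xA, P2 = 0xF, P3 = 0x8

CTR decryption: S_i = E(K, T_i) where T_i is the counter for block i; P_i = C_i ⊕ S_i.
P1: T = 0x5, S = E(K, T) = 0x4; 0xE ⊕ 0x4 = 0xA.
P2: T = 0x6, S = E(K, T) = 0x5; 0xA ⊕ 0x5 = 0xF.
P3: T = 0x7, S = E(K, T) = 0x6; 0xE ⊕ 0x6 = 0x8.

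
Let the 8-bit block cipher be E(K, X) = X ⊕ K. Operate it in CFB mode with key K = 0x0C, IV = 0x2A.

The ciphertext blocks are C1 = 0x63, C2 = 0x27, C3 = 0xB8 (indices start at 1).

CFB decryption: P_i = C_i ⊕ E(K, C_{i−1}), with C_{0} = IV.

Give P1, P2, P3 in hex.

P1: E(K, 0x2A) = 0x26; 0x63 ⊕ 0x26 = 0x45.
P2: E(K, 0x63) = 0x6F; 0x27 ⊕ 0x6F = 0x48.
P3: E(K, 0x27) = 0x2B; 0xB8 ⊕ 0x2B = 0x93.

P1 = 0x45, P2 = 0x48, P3 = 0x93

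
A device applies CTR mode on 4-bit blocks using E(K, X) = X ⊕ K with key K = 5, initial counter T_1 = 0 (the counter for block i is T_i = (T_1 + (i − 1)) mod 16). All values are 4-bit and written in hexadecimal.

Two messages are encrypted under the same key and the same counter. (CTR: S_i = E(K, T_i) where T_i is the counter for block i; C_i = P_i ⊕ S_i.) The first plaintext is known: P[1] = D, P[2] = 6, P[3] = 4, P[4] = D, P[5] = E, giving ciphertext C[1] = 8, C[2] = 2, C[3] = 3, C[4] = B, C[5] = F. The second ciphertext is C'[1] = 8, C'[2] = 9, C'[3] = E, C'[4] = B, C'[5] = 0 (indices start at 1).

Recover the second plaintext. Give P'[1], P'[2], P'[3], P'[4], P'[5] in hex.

P'[1] = D, P'[2] = D, P'[3] = 9, P'[4] = D, P'[5] = 1

In CTR with a reused counter, both messages share the same keystream S_i, so C_i ⊕ C'_i = P_i ⊕ P'_i and thus P'_i = P_i ⊕ C_i ⊕ C'_i.
P'[1]: D ⊕ 8 ⊕ 8 = D.
P'[2]: 6 ⊕ 2 ⊕ 9 = D.
P'[3]: 4 ⊕ 3 ⊕ E = 9.
P'[4]: D ⊕ B ⊕ B = D.
P'[5]: E ⊕ F ⊕ 0 = 1.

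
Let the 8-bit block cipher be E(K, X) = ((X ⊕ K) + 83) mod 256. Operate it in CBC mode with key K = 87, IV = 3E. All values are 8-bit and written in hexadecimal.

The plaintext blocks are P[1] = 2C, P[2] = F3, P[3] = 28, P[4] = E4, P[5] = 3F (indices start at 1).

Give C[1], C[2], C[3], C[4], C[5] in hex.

C[1] = 18, C[2] = EF, C[3] = C3, C[4] = 23, C[5] = 1E

CBC encryption: C_i = E(K, P_i ⊕ C_{i−1}), with C_{0} = IV.
C[1]: P[1] ⊕ 3E = 12; E(K, 12) = 18.
C[2]: P[2] ⊕ 18 = EB; E(K, EB) = EF.
C[3]: P[3] ⊕ EF = C7; E(K, C7) = C3.
C[4]: P[4] ⊕ C3 = 27; E(K, 27) = 23.
C[5]: P[5] ⊕ 23 = 1C; E(K, 1C) = 1E.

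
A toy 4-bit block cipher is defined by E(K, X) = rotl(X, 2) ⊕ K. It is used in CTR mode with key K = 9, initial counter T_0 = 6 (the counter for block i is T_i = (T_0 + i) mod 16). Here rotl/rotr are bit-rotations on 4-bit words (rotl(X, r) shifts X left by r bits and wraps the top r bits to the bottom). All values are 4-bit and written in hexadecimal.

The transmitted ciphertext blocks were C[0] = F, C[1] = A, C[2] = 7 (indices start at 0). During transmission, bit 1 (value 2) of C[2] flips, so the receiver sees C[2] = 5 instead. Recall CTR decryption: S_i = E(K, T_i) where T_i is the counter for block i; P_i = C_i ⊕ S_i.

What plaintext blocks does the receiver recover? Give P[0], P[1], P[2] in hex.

Only C[2] changed, to 5. In CTR, a change in C_i flips the same bit in P_i only; the keystream is unaffected. Decrypting the received ciphertext:
P[0]: T = 6, S = E(K, T) = 0; F ⊕ 0 = F.
P[1]: T = 7, S = E(K, T) = 4; A ⊕ 4 = E.
P[2]: T = 8, S = E(K, T) = B; 5 ⊕ B = E.
Blocks that differ from the original plaintext: P[2].

P[0] = F, P[1] = E, P[2] = E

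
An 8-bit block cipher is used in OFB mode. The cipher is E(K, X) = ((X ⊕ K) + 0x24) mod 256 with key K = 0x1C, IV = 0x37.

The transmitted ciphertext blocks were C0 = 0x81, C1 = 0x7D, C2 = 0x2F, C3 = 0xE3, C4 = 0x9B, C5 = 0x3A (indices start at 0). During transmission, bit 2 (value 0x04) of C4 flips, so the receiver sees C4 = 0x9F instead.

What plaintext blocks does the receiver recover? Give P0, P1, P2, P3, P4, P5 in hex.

OFB decryption: S_i = E(K, S_{i−1}) with S_{−1} = IV; P_i = C_i ⊕ S_i.
Only C4 changed, to 0x9F. In OFB, a change in C_i flips the same bit in P_i only; the keystream is unaffected. Decrypting the received ciphertext:
P0: S = E(K, 0x37) = 0x4F; 0x81 ⊕ 0x4F = 0xCE.
P1: S = E(K, 0x4F) = 0x77; 0x7D ⊕ 0x77 = 0x0A.
P2: S = E(K, 0x77) = 0x8F; 0x2F ⊕ 0x8F = 0xA0.
P3: S = E(K, 0x8F) = 0xB7; 0xE3 ⊕ 0xB7 = 0x54.
P4: S = E(K, 0xB7) = 0xCF; 0x9F ⊕ 0xCF = 0x50.
P5: S = E(K, 0xCF) = 0xF7; 0x3A ⊕ 0xF7 = 0xCD.
Blocks that differ from the original plaintext: P4.

P0 = 0xCE, P1 = 0x0A, P2 = 0xA0, P3 = 0x54, P4 = 0x50, P5 = 0xCD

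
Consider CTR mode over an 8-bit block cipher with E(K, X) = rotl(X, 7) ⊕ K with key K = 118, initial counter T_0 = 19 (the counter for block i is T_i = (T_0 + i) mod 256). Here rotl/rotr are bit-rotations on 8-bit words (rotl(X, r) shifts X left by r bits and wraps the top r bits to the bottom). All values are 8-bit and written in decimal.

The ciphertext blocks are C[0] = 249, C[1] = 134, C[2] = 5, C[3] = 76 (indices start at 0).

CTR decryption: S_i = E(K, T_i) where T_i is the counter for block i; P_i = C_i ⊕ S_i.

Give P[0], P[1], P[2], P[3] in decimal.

P[0]: T = 19, S = E(K, T) = 255; 249 ⊕ 255 = 6.
P[1]: T = 20, S = E(K, T) = 124; 134 ⊕ 124 = 250.
P[2]: T = 21, S = E(K, T) = 252; 5 ⊕ 252 = 249.
P[3]: T = 22, S = E(K, T) = 125; 76 ⊕ 125 = 49.

P[0] = 6, P[1] = 250, P[2] = 249, P[3] = 49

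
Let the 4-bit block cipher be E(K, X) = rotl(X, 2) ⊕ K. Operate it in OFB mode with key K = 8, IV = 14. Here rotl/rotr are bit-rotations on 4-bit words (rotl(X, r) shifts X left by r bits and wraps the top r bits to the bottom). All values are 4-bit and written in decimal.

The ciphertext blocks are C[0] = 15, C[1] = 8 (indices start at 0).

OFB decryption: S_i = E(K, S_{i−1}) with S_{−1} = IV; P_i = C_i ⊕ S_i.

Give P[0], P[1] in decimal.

P[0] = 12, P[1] = 12

P[0]: S = E(K, 14) = 3; 15 ⊕ 3 = 12.
P[1]: S = E(K, 3) = 4; 8 ⊕ 4 = 12.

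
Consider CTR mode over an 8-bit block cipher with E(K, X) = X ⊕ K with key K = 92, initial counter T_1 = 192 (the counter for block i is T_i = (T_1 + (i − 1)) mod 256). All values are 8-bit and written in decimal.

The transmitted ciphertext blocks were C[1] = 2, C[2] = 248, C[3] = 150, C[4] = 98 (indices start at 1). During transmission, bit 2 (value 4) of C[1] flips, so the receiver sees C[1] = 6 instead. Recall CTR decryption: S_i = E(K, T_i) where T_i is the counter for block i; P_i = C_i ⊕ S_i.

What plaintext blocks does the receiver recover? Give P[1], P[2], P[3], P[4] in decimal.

P[1] = 154, P[2] = 101, P[3] = 8, P[4] = 253

Only C[1] changed, to 6. In CTR, a change in C_i flips the same bit in P_i only; the keystream is unaffected. Decrypting the received ciphertext:
P[1]: T = 192, S = E(K, T) = 156; 6 ⊕ 156 = 154.
P[2]: T = 193, S = E(K, T) = 157; 248 ⊕ 157 = 101.
P[3]: T = 194, S = E(K, T) = 158; 150 ⊕ 158 = 8.
P[4]: T = 195, S = E(K, T) = 159; 98 ⊕ 159 = 253.
Blocks that differ from the original plaintext: P[1].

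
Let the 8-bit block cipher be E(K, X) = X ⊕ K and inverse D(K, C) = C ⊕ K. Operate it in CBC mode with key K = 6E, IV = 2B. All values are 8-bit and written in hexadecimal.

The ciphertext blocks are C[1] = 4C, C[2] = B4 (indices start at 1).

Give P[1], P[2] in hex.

CBC decryption: P_i = D(K, C_i) ⊕ C_{i−1}, with C_{0} = IV.
P[1]: D(K, 4C) = 22; 22 ⊕ 2B = 09.
P[2]: D(K, B4) = DA; DA ⊕ 4C = 96.

P[1] = 09, P[2] = 96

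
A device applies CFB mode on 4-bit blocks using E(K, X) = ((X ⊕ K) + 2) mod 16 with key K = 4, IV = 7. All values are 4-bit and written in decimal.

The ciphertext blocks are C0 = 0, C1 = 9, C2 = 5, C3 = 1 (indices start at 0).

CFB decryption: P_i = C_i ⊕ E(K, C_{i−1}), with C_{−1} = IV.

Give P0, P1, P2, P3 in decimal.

P0: E(K, 7) = 5; 0 ⊕ 5 = 5.
P1: E(K, 0) = 6; 9 ⊕ 6 = 15.
P2: E(K, 9) = 15; 5 ⊕ 15 = 10.
P3: E(K, 5) = 3; 1 ⊕ 3 = 2.

P0 = 5, P1 = 15, P2 = 10, P3 = 2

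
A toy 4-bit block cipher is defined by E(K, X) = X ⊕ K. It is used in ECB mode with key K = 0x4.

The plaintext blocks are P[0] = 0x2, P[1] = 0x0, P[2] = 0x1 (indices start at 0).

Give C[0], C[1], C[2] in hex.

ECB encryption: C_i = E(K, P_i).
C[0]: E(K, 0x2) = 0x6.
C[1]: E(K, 0x0) = 0x4.
C[2]: E(K, 0x1) = 0x5.

C[0] = 0x6, C[1] = 0x4, C[2] = 0x5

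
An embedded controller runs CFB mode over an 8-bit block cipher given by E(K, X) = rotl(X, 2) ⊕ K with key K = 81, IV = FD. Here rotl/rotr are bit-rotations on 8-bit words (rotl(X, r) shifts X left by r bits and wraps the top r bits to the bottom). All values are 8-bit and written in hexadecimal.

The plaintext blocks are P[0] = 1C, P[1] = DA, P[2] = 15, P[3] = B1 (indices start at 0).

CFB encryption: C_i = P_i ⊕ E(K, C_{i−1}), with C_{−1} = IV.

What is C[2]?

C[0]: E(K, FD) = 76; 1C ⊕ 76 = 6A.
C[1]: E(K, 6A) = 28; DA ⊕ 28 = F2.
C[2]: E(K, F2) = 4A; 15 ⊕ 4A = 5F.

C[2] = 5F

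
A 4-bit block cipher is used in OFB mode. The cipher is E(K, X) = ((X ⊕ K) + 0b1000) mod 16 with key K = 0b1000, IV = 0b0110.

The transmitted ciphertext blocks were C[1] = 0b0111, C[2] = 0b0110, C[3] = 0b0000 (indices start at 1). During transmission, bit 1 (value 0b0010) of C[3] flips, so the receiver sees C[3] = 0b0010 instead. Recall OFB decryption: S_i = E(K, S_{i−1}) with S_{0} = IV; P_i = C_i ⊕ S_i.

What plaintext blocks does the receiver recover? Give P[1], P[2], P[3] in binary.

P[1] = 0b0001, P[2] = 0b0000, P[3] = 0b0100

Only C[3] changed, to 0b0010. In OFB, a change in C_i flips the same bit in P_i only; the keystream is unaffected. Decrypting the received ciphertext:
P[1]: S = E(K, 0b0110) = 0b0110; 0b0111 ⊕ 0b0110 = 0b0001.
P[2]: S = E(K, 0b0110) = 0b0110; 0b0110 ⊕ 0b0110 = 0b0000.
P[3]: S = E(K, 0b0110) = 0b0110; 0b0010 ⊕ 0b0110 = 0b0100.
Blocks that differ from the original plaintext: P[3].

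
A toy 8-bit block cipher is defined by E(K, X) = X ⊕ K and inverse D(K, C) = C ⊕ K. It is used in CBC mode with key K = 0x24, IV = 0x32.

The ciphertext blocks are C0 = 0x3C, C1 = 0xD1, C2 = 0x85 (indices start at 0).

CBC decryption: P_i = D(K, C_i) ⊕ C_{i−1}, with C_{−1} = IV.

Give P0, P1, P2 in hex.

P0 = 0x2A, P1 = 0xC9, P2 = 0x70

P0: D(K, 0x3C) = 0x18; 0x18 ⊕ 0x32 = 0x2A.
P1: D(K, 0xD1) = 0xF5; 0xF5 ⊕ 0x3C = 0xC9.
P2: D(K, 0x85) = 0xA1; 0xA1 ⊕ 0xD1 = 0x70.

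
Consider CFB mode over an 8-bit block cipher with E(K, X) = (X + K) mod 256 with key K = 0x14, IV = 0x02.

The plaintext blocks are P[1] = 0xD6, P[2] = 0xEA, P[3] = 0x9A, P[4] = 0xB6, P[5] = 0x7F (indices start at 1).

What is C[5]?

C[5] = 0x01

CFB encryption: C_i = P_i ⊕ E(K, C_{i−1}), with C_{0} = IV.
C[1]: E(K, 0x02) = 0x16; 0xD6 ⊕ 0x16 = 0xC0.
C[2]: E(K, 0xC0) = 0xD4; 0xEA ⊕ 0xD4 = 0x3E.
C[3]: E(K, 0x3E) = 0x52; 0x9A ⊕ 0x52 = 0xC8.
C[4]: E(K, 0xC8) = 0xDC; 0xB6 ⊕ 0xDC = 0x6A.
C[5]: E(K, 0x6A) = 0x7E; 0x7F ⊕ 0x7E = 0x01.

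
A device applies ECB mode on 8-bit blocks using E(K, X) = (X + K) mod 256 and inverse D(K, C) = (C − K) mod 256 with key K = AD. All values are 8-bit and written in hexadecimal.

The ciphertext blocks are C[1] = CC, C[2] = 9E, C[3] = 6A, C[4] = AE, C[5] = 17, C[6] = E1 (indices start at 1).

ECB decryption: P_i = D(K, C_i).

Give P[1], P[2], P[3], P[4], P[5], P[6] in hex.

P[1] = 1F, P[2] = F1, P[3] = BD, P[4] = 01, P[5] = 6A, P[6] = 34

P[1]: D(K, CC) = 1F.
P[2]: D(K, 9E) = F1.
P[3]: D(K, 6A) = BD.
P[4]: D(K, AE) = 01.
P[5]: D(K, 17) = 6A.
P[6]: D(K, E1) = 34.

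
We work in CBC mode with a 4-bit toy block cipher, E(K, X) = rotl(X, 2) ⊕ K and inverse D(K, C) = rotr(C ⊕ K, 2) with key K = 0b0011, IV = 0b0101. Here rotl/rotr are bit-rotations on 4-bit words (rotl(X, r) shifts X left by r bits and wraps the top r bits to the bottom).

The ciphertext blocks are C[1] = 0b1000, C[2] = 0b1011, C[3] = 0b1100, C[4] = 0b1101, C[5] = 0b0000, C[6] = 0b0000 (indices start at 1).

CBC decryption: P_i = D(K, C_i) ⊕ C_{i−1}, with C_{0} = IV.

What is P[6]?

P[6] = 0b1100

P[6]: D(K, 0b0000) = 0b1100; 0b1100 ⊕ 0b0000 = 0b1100.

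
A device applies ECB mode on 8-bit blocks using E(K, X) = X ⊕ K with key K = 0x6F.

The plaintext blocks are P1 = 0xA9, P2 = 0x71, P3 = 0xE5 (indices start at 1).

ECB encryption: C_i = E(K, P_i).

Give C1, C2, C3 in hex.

C1 = 0xC6, C2 = 0x1E, C3 = 0x8A

C1: E(K, 0xA9) = 0xC6.
C2: E(K, 0x71) = 0x1E.
C3: E(K, 0xE5) = 0x8A.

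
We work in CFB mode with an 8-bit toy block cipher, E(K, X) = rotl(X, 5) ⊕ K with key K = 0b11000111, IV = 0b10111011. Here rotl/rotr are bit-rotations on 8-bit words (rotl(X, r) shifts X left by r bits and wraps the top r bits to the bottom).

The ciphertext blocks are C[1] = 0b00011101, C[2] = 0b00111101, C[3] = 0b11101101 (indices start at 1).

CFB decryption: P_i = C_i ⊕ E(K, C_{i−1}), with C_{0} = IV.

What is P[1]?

P[1]: E(K, 0b10111011) = 0b10110000; 0b00011101 ⊕ 0b10110000 = 0b10101101.

P[1] = 0b10101101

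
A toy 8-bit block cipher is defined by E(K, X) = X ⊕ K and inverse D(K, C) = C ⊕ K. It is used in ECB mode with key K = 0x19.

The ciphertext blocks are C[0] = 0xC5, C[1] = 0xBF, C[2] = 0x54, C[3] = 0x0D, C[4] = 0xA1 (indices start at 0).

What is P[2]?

P[2] = 0x4D

ECB decryption: P_i = D(K, C_i).
P[2]: D(K, 0x54) = 0x4D.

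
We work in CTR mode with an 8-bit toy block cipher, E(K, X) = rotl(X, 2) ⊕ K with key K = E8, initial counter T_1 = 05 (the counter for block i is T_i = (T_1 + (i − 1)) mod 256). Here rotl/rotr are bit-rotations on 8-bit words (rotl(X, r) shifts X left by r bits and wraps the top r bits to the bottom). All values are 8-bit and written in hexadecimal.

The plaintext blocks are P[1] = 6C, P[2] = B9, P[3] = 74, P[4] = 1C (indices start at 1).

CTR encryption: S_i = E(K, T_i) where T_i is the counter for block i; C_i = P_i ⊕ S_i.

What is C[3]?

C[3] = 80

C[1]: T = 05, S = E(K, T) = FC; 6C ⊕ FC = 90.
C[2]: T = 06, S = E(K, T) = F0; B9 ⊕ F0 = 49.
C[3]: T = 07, S = E(K, T) = F4; 74 ⊕ F4 = 80.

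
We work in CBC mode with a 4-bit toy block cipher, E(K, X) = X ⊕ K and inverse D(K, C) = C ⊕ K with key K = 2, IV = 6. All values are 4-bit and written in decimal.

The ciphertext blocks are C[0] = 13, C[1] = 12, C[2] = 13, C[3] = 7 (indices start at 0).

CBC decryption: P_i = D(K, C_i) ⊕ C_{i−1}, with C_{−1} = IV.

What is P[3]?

P[3]: D(K, 7) = 5; 5 ⊕ 13 = 8.

P[3] = 8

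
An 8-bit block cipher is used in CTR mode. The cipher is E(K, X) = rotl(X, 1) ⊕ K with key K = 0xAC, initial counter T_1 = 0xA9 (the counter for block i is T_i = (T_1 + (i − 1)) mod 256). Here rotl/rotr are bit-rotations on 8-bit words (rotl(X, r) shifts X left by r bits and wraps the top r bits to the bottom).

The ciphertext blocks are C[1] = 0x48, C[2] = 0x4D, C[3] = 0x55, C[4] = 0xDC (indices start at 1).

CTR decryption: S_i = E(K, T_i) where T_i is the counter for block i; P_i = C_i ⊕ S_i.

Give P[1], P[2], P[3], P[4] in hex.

P[1]: T = 0xA9, S = E(K, T) = 0xFF; 0x48 ⊕ 0xFF = 0xB7.
P[2]: T = 0xAA, S = E(K, T) = 0xF9; 0x4D ⊕ 0xF9 = 0xB4.
P[3]: T = 0xAB, S = E(K, T) = 0xFB; 0x55 ⊕ 0xFB = 0xAE.
P[4]: T = 0xAC, S = E(K, T) = 0xF5; 0xDC ⊕ 0xF5 = 0x29.

P[1] = 0xB7, P[2] = 0xB4, P[3] = 0xAE, P[4] = 0x29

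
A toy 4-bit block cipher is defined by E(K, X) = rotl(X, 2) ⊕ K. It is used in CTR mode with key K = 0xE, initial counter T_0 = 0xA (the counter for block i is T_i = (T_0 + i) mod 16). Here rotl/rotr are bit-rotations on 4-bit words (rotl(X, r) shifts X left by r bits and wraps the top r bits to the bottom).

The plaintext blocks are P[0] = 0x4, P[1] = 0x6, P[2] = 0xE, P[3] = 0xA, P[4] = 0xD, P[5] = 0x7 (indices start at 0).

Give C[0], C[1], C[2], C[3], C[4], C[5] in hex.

CTR encryption: S_i = E(K, T_i) where T_i is the counter for block i; C_i = P_i ⊕ S_i.
C[0]: T = 0xA, S = E(K, T) = 0x4; 0x4 ⊕ 0x4 = 0x0.
C[1]: T = 0xB, S = E(K, T) = 0x0; 0x6 ⊕ 0x0 = 0x6.
C[2]: T = 0xC, S = E(K, T) = 0xD; 0xE ⊕ 0xD = 0x3.
C[3]: T = 0xD, S = E(K, T) = 0x9; 0xA ⊕ 0x9 = 0x3.
C[4]: T = 0xE, S = E(K, T) = 0x5; 0xD ⊕ 0x5 = 0x8.
C[5]: T = 0xF, S = E(K, T) = 0x1; 0x7 ⊕ 0x1 = 0x6.

C[0] = 0x0, C[1] = 0x6, C[2] = 0x3, C[3] = 0x3, C[4] = 0x8, C[5] = 0x6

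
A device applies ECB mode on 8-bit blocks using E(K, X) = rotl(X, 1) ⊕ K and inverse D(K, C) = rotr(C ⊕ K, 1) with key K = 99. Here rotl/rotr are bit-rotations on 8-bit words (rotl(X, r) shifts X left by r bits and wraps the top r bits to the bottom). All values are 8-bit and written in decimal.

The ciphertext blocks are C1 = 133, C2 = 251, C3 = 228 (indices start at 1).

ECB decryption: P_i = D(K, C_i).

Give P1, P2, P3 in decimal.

P1 = 115, P2 = 76, P3 = 195

P1: D(K, 133) = 115.
P2: D(K, 251) = 76.
P3: D(K, 228) = 195.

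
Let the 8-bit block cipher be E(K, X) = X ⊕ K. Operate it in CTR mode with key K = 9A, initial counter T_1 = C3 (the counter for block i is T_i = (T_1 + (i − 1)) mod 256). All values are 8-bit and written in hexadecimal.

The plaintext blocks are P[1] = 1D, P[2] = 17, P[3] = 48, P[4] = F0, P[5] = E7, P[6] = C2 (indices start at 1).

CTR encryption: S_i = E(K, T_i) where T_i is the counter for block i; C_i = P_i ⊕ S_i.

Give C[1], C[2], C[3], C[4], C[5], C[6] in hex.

C[1] = 44, C[2] = 49, C[3] = 17, C[4] = AC, C[5] = BA, C[6] = 90

C[1]: T = C3, S = E(K, T) = 59; 1D ⊕ 59 = 44.
C[2]: T = C4, S = E(K, T) = 5E; 17 ⊕ 5E = 49.
C[3]: T = C5, S = E(K, T) = 5F; 48 ⊕ 5F = 17.
C[4]: T = C6, S = E(K, T) = 5C; F0 ⊕ 5C = AC.
C[5]: T = C7, S = E(K, T) = 5D; E7 ⊕ 5D = BA.
C[6]: T = C8, S = E(K, T) = 52; C2 ⊕ 52 = 90.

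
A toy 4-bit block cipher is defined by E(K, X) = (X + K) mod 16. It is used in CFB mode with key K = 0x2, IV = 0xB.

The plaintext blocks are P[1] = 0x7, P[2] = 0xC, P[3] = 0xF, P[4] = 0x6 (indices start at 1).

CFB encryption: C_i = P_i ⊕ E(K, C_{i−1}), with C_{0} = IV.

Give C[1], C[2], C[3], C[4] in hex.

C[1]: E(K, 0xB) = 0xD; 0x7 ⊕ 0xD = 0xA.
C[2]: E(K, 0xA) = 0xC; 0xC ⊕ 0xC = 0x0.
C[3]: E(K, 0x0) = 0x2; 0xF ⊕ 0x2 = 0xD.
C[4]: E(K, 0xD) = 0xF; 0x6 ⊕ 0xF = 0x9.

C[1] = 0xA, C[2] = 0x0, C[3] = 0xD, C[4] = 0x9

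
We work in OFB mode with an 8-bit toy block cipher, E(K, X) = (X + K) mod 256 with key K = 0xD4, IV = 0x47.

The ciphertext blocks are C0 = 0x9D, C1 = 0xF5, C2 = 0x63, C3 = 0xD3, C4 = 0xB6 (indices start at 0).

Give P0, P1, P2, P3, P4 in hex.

OFB decryption: S_i = E(K, S_{i−1}) with S_{−1} = IV; P_i = C_i ⊕ S_i.
P0: S = E(K, 0x47) = 0x1B; 0x9D ⊕ 0x1B = 0x86.
P1: S = E(K, 0x1B) = 0xEF; 0xF5 ⊕ 0xEF = 0x1A.
P2: S = E(K, 0xEF) = 0xC3; 0x63 ⊕ 0xC3 = 0xA0.
P3: S = E(K, 0xC3) = 0x97; 0xD3 ⊕ 0x97 = 0x44.
P4: S = E(K, 0x97) = 0x6B; 0xB6 ⊕ 0x6B = 0xDD.

P0 = 0x86, P1 = 0x1A, P2 = 0xA0, P3 = 0x44, P4 = 0xDD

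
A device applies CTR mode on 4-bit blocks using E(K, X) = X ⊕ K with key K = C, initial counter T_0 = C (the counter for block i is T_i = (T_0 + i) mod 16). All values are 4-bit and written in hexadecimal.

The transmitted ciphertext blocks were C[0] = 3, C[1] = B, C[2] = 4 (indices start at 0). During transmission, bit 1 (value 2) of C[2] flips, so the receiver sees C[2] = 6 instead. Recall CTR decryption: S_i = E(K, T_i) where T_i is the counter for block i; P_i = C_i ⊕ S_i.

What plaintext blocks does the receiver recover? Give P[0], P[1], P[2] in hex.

Only C[2] changed, to 6. In CTR, a change in C_i flips the same bit in P_i only; the keystream is unaffected. Decrypting the received ciphertext:
P[0]: T = C, S = E(K, T) = 0; 3 ⊕ 0 = 3.
P[1]: T = D, S = E(K, T) = 1; B ⊕ 1 = A.
P[2]: T = E, S = E(K, T) = 2; 6 ⊕ 2 = 4.
Blocks that differ from the original plaintext: P[2].

P[0] = 3, P[1] = A, P[2] = 4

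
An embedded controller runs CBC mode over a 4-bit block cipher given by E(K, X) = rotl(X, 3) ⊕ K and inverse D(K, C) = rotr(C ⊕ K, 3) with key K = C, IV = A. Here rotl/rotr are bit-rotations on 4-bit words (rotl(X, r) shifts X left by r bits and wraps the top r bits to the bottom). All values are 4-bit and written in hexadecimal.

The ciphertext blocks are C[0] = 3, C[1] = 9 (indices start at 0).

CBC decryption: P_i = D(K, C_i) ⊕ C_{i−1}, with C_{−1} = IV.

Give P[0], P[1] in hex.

P[0] = 5, P[1] = 9

P[0]: D(K, 3) = F; F ⊕ A = 5.
P[1]: D(K, 9) = A; A ⊕ 3 = 9.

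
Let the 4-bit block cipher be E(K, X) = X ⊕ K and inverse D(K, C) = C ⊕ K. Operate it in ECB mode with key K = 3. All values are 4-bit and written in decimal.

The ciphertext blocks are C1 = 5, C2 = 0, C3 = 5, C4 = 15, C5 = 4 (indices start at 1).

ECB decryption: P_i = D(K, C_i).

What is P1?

P1: D(K, 5) = 6.

P1 = 6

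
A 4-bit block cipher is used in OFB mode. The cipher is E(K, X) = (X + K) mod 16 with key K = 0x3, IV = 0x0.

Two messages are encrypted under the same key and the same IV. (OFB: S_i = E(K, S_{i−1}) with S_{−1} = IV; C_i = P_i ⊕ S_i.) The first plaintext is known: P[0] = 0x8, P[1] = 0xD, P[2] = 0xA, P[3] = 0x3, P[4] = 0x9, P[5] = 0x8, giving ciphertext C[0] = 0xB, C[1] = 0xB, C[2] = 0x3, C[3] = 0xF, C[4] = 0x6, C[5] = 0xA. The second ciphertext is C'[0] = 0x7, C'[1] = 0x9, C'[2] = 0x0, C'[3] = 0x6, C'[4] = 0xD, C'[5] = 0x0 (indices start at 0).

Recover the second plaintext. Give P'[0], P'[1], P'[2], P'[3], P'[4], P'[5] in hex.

In OFB with a reused IV, both messages share the same keystream S_i, so C_i ⊕ C'_i = P_i ⊕ P'_i and thus P'_i = P_i ⊕ C_i ⊕ C'_i.
P'[0]: 0x8 ⊕ 0xB ⊕ 0x7 = 0x4.
P'[1]: 0xD ⊕ 0xB ⊕ 0x9 = 0xF.
P'[2]: 0xA ⊕ 0x3 ⊕ 0x0 = 0x9.
P'[3]: 0x3 ⊕ 0xF ⊕ 0x6 = 0xA.
P'[4]: 0x9 ⊕ 0x6 ⊕ 0xD = 0x2.
P'[5]: 0x8 ⊕ 0xA ⊕ 0x0 = 0x2.

P'[0] = 0x4, P'[1] = 0xF, P'[2] = 0x9, P'[3] = 0xA, P'[4] = 0x2, P'[5] = 0x2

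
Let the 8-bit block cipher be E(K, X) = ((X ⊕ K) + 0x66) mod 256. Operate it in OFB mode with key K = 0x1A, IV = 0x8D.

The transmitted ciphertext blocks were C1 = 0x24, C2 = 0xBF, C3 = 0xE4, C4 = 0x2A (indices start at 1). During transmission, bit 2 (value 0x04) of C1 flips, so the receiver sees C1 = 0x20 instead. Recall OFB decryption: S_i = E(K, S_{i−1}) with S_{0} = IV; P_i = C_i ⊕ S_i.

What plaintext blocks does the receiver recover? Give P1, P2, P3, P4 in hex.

P1 = 0xDD, P2 = 0xF2, P3 = 0x59, P4 = 0x27

Only C1 changed, to 0x20. In OFB, a change in C_i flips the same bit in P_i only; the keystream is unaffected. Decrypting the received ciphertext:
P1: S = E(K, 0x8D) = 0xFD; 0x20 ⊕ 0xFD = 0xDD.
P2: S = E(K, 0xFD) = 0x4D; 0xBF ⊕ 0x4D = 0xF2.
P3: S = E(K, 0x4D) = 0xBD; 0xE4 ⊕ 0xBD = 0x59.
P4: S = E(K, 0xBD) = 0x0D; 0x2A ⊕ 0x0D = 0x27.
Blocks that differ from the original plaintext: P1.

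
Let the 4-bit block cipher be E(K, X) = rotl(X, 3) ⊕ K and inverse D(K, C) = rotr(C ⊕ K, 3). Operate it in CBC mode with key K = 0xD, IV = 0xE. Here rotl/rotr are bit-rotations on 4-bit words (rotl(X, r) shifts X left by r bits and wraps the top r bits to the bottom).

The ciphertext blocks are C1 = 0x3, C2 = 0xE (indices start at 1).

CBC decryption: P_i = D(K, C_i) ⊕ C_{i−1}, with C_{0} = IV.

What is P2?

P2: D(K, 0xE) = 0x6; 0x6 ⊕ 0x3 = 0x5.

P2 = 0x5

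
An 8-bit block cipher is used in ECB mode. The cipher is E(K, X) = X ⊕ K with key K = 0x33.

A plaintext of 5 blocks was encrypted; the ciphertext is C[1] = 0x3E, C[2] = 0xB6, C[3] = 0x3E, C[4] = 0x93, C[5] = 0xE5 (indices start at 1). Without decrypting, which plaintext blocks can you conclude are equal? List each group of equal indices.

ECB encrypts each block independently with the same key, so equal ciphertext blocks imply equal plaintext blocks.
C[1] = C[3] = 0x3E, so P[1] = P[3].

P[1] = P[3]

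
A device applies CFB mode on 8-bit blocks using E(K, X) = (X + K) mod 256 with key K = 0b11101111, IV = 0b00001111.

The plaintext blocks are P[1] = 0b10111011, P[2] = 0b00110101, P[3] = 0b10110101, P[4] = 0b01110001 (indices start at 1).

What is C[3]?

CFB encryption: C_i = P_i ⊕ E(K, C_{i−1}), with C_{0} = IV.
C[1]: E(K, 0b00001111) = 0b11111110; 0b10111011 ⊕ 0b11111110 = 0b01000101.
C[2]: E(K, 0b01000101) = 0b00110100; 0b00110101 ⊕ 0b00110100 = 0b00000001.
C[3]: E(K, 0b00000001) = 0b11110000; 0b10110101 ⊕ 0b11110000 = 0b01000101.

C[3] = 0b01000101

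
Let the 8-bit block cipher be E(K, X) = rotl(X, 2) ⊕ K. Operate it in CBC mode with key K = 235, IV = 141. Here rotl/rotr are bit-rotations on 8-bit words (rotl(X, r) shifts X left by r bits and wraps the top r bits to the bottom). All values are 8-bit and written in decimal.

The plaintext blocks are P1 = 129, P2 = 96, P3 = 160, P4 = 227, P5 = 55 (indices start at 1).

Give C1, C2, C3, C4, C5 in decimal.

CBC encryption: C_i = E(K, P_i ⊕ C_{i−1}), with C_{0} = IV.
C1: P1 ⊕ 141 = 12; E(K, 12) = 219.
C2: P2 ⊕ 219 = 187; E(K, 187) = 5.
C3: P3 ⊕ 5 = 165; E(K, 165) = 125.
C4: P4 ⊕ 125 = 158; E(K, 158) = 145.
C5: P5 ⊕ 145 = 166; E(K, 166) = 113.

C1 = 219, C2 = 5, C3 = 125, C4 = 145, C5 = 113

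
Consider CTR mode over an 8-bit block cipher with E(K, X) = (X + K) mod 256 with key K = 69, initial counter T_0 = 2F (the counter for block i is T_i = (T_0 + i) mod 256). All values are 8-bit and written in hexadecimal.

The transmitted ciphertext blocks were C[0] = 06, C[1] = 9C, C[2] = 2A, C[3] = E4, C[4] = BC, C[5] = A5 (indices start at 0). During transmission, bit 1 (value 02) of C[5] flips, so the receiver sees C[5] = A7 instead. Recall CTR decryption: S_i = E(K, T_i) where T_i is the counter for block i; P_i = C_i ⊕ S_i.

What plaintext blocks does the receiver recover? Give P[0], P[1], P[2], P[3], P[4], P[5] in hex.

P[0] = 9E, P[1] = 05, P[2] = B0, P[3] = 7F, P[4] = 20, P[5] = 3A

Only C[5] changed, to A7. In CTR, a change in C_i flips the same bit in P_i only; the keystream is unaffected. Decrypting the received ciphertext:
P[0]: T = 2F, S = E(K, T) = 98; 06 ⊕ 98 = 9E.
P[1]: T = 30, S = E(K, T) = 99; 9C ⊕ 99 = 05.
P[2]: T = 31, S = E(K, T) = 9A; 2A ⊕ 9A = B0.
P[3]: T = 32, S = E(K, T) = 9B; E4 ⊕ 9B = 7F.
P[4]: T = 33, S = E(K, T) = 9C; BC ⊕ 9C = 20.
P[5]: T = 34, S = E(K, T) = 9D; A7 ⊕ 9D = 3A.
Blocks that differ from the original plaintext: P[5].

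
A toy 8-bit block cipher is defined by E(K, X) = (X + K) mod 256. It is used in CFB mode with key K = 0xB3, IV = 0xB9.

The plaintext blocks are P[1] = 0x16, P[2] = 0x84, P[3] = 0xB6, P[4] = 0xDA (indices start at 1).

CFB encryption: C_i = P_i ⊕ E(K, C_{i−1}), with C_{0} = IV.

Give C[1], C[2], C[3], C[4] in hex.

C[1] = 0x7A, C[2] = 0xA9, C[3] = 0xEA, C[4] = 0x47

C[1]: E(K, 0xB9) = 0x6C; 0x16 ⊕ 0x6C = 0x7A.
C[2]: E(K, 0x7A) = 0x2D; 0x84 ⊕ 0x2D = 0xA9.
C[3]: E(K, 0xA9) = 0x5C; 0xB6 ⊕ 0x5C = 0xEA.
C[4]: E(K, 0xEA) = 0x9D; 0xDA ⊕ 0x9D = 0x47.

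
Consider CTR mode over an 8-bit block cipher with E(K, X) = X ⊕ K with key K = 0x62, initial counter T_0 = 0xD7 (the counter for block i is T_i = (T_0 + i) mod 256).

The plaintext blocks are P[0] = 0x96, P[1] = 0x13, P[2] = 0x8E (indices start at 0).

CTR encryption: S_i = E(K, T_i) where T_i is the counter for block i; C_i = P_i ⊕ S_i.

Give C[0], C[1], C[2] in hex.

C[0] = 0x23, C[1] = 0xA9, C[2] = 0x35

C[0]: T = 0xD7, S = E(K, T) = 0xB5; 0x96 ⊕ 0xB5 = 0x23.
C[1]: T = 0xD8, S = E(K, T) = 0xBA; 0x13 ⊕ 0xBA = 0xA9.
C[2]: T = 0xD9, S = E(K, T) = 0xBB; 0x8E ⊕ 0xBB = 0x35.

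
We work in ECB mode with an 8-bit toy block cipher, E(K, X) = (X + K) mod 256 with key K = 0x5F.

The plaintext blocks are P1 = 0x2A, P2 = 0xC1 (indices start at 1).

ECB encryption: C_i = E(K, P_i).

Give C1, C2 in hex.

C1 = 0x89, C2 = 0x20

C1: E(K, 0x2A) = 0x89.
C2: E(K, 0xC1) = 0x20.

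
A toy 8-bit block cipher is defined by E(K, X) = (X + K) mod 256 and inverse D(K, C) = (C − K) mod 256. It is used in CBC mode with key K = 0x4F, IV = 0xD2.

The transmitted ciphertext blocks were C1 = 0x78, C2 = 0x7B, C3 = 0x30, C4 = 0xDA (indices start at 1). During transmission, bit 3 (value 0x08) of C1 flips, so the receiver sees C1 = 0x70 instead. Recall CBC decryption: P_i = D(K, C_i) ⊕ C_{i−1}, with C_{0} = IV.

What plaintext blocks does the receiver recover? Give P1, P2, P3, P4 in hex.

Only C1 changed, to 0x70. In CBC, a change in C_i garbles P_i and flips the same bit in P_{i+1}. Decrypting the received ciphertext:
P1: D(K, 0x70) = 0x21; 0x21 ⊕ 0xD2 = 0xF3.
P2: D(K, 0x7B) = 0x2C; 0x2C ⊕ 0x70 = 0x5C.
P3: D(K, 0x30) = 0xE1; 0xE1 ⊕ 0x7B = 0x9A.
P4: D(K, 0xDA) = 0x8B; 0x8B ⊕ 0x30 = 0xBB.
Blocks that differ from the original plaintext: P1, P2.

P1 = 0xF3, P2 = 0x5C, P3 = 0x9A, P4 = 0xBB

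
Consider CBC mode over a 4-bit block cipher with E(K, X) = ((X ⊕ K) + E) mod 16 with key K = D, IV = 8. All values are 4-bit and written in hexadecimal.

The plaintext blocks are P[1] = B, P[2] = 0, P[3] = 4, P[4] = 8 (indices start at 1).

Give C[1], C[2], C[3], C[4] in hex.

CBC encryption: C_i = E(K, P_i ⊕ C_{i−1}), with C_{0} = IV.
C[1]: P[1] ⊕ 8 = 3; E(K, 3) = C.
C[2]: P[2] ⊕ C = C; E(K, C) = F.
C[3]: P[3] ⊕ F = B; E(K, B) = 4.
C[4]: P[4] ⊕ 4 = C; E(K, C) = F.

C[1] = C, C[2] = F, C[3] = 4, C[4] = F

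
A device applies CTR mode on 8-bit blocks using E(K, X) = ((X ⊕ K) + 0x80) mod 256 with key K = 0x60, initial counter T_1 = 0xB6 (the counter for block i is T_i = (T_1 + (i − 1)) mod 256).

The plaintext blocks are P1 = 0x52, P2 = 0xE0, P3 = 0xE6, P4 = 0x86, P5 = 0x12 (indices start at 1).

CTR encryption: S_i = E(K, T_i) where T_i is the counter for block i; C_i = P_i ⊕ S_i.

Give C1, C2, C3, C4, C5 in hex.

C1: T = 0xB6, S = E(K, T) = 0x56; 0x52 ⊕ 0x56 = 0x04.
C2: T = 0xB7, S = E(K, T) = 0x57; 0xE0 ⊕ 0x57 = 0xB7.
C3: T = 0xB8, S = E(K, T) = 0x58; 0xE6 ⊕ 0x58 = 0xBE.
C4: T = 0xB9, S = E(K, T) = 0x59; 0x86 ⊕ 0x59 = 0xDF.
C5: T = 0xBA, S = E(K, T) = 0x5A; 0x12 ⊕ 0x5A = 0x48.

C1 = 0x04, C2 = 0xB7, C3 = 0xBE, C4 = 0xDF, C5 = 0x48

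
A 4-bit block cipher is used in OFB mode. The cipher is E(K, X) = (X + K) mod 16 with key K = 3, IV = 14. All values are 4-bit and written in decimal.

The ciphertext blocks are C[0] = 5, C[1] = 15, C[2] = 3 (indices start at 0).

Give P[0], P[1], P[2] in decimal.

P[0] = 4, P[1] = 11, P[2] = 4

OFB decryption: S_i = E(K, S_{i−1}) with S_{−1} = IV; P_i = C_i ⊕ S_i.
P[0]: S = E(K, 14) = 1; 5 ⊕ 1 = 4.
P[1]: S = E(K, 1) = 4; 15 ⊕ 4 = 11.
P[2]: S = E(K, 4) = 7; 3 ⊕ 7 = 4.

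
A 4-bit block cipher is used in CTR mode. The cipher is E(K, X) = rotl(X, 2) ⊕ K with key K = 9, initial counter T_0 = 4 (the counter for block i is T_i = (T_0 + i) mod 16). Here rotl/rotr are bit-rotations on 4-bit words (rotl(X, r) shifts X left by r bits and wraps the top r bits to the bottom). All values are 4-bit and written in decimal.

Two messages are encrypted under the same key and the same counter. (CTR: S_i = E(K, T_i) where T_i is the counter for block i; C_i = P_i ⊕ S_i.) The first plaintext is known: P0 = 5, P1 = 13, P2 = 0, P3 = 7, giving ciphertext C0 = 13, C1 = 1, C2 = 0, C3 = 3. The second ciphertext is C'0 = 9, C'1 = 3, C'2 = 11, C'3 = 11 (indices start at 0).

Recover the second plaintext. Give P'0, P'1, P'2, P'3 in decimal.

In CTR with a reused counter, both messages share the same keystream S_i, so C_i ⊕ C'_i = P_i ⊕ P'_i and thus P'_i = P_i ⊕ C_i ⊕ C'_i.
P'0: 5 ⊕ 13 ⊕ 9 = 1.
P'1: 13 ⊕ 1 ⊕ 3 = 15.
P'2: 0 ⊕ 0 ⊕ 11 = 11.
P'3: 7 ⊕ 3 ⊕ 11 = 15.

P'0 = 1, P'1 = 15, P'2 = 11, P'3 = 15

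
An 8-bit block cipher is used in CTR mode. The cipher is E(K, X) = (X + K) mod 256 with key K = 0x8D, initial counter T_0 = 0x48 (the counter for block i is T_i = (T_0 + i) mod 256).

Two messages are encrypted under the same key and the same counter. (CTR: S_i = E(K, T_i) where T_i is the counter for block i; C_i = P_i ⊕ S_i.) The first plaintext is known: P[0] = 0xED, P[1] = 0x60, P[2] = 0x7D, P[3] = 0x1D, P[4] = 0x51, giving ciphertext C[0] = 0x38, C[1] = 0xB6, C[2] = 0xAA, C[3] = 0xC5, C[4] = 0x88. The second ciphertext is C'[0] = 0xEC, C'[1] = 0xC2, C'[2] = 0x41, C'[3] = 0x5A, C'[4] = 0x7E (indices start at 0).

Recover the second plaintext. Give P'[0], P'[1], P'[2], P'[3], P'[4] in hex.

In CTR with a reused counter, both messages share the same keystream S_i, so C_i ⊕ C'_i = P_i ⊕ P'_i and thus P'_i = P_i ⊕ C_i ⊕ C'_i.
P'[0]: 0xED ⊕ 0x38 ⊕ 0xEC = 0x39.
P'[1]: 0x60 ⊕ 0xB6 ⊕ 0xC2 = 0x14.
P'[2]: 0x7D ⊕ 0xAA ⊕ 0x41 = 0x96.
P'[3]: 0x1D ⊕ 0xC5 ⊕ 0x5A = 0x82.
P'[4]: 0x51 ⊕ 0x88 ⊕ 0x7E = 0xA7.

P'[0] = 0x39, P'[1] = 0x14, P'[2] = 0x96, P'[3] = 0x82, P'[4] = 0xA7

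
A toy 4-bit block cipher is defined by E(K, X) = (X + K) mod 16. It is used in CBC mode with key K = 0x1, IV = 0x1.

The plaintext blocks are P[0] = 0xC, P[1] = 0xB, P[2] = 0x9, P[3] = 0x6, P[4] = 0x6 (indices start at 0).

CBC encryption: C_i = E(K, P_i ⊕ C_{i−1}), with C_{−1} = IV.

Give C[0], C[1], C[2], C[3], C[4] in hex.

C[0] = 0xE, C[1] = 0x6, C[2] = 0x0, C[3] = 0x7, C[4] = 0x2

C[0]: P[0] ⊕ 0x1 = 0xD; E(K, 0xD) = 0xE.
C[1]: P[1] ⊕ 0xE = 0x5; E(K, 0x5) = 0x6.
C[2]: P[2] ⊕ 0x6 = 0xF; E(K, 0xF) = 0x0.
C[3]: P[3] ⊕ 0x0 = 0x6; E(K, 0x6) = 0x7.
C[4]: P[4] ⊕ 0x7 = 0x1; E(K, 0x1) = 0x2.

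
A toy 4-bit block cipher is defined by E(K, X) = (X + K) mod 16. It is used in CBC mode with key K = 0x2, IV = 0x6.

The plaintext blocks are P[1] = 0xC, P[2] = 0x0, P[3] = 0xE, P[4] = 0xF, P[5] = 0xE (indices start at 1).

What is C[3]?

CBC encryption: C_i = E(K, P_i ⊕ C_{i−1}), with C_{0} = IV.
C[1]: P[1] ⊕ 0x6 = 0xA; E(K, 0xA) = 0xC.
C[2]: P[2] ⊕ 0xC = 0xC; E(K, 0xC) = 0xE.
C[3]: P[3] ⊕ 0xE = 0x0; E(K, 0x0) = 0x2.

C[3] = 0x2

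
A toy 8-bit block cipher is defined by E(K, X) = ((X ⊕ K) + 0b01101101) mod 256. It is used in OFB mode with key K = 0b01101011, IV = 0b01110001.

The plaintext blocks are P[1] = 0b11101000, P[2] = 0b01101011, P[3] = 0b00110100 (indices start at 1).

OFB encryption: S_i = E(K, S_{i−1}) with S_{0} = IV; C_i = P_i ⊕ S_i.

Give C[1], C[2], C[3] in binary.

C[1] = 0b01101111, C[2] = 0b00110010, C[3] = 0b10101011

C[1]: S = E(K, 0b01110001) = 0b10000111; 0b11101000 ⊕ 0b10000111 = 0b01101111.
C[2]: S = E(K, 0b10000111) = 0b01011001; 0b01101011 ⊕ 0b01011001 = 0b00110010.
C[3]: S = E(K, 0b01011001) = 0b10011111; 0b00110100 ⊕ 0b10011111 = 0b10101011.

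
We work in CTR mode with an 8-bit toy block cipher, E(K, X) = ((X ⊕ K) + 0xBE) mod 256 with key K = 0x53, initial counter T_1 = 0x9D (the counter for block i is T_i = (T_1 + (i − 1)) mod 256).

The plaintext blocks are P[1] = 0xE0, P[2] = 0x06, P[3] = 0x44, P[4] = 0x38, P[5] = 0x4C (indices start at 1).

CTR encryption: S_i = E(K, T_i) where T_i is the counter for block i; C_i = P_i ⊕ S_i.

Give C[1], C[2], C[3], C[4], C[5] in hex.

C[1] = 0x6C, C[2] = 0x8D, C[3] = 0xCE, C[4] = 0x89, C[5] = 0xFC

C[1]: T = 0x9D, S = E(K, T) = 0x8C; 0xE0 ⊕ 0x8C = 0x6C.
C[2]: T = 0x9E, S = E(K, T) = 0x8B; 0x06 ⊕ 0x8B = 0x8D.
C[3]: T = 0x9F, S = E(K, T) = 0x8A; 0x44 ⊕ 0x8A = 0xCE.
C[4]: T = 0xA0, S = E(K, T) = 0xB1; 0x38 ⊕ 0xB1 = 0x89.
C[5]: T = 0xA1, S = E(K, T) = 0xB0; 0x4C ⊕ 0xB0 = 0xFC.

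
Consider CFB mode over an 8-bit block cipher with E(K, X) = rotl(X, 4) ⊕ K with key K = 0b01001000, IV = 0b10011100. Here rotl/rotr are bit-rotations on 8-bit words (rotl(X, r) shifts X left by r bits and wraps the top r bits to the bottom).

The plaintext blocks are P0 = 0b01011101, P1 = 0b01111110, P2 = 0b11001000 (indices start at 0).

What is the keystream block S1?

CFB encryption: C_i = P_i ⊕ E(K, C_{i−1}), with C_{−1} = IV.
C0: E(K, 0b10011100) = 0b10000001; 0b01011101 ⊕ 0b10000001 = 0b11011100.
C1: E(K, 0b11011100) = 0b10000101; 0b01111110 ⊕ 0b10000101 = 0b11111011.
So S1 = 0b10000101.

0b10000101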